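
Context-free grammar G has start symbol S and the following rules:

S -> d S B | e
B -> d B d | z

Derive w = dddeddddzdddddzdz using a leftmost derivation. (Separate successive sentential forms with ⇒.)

S⇒dSB⇒ddSBB⇒dddSBBB⇒dddeBBB⇒dddedBdBB⇒dddeddBddBB⇒dddedddBdddBB⇒dddeddddBddddBB⇒dddeddddzddddBB⇒dddeddddzdddddBdB⇒dddeddddzdddddzdB⇒dddeddddzdddddzdz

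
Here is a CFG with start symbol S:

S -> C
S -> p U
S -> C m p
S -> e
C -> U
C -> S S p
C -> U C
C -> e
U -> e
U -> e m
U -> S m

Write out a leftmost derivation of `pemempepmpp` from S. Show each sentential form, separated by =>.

S=>C=>SSp=>pUSp=>pemSp=>pemCmpp=>pemSSpmpp=>pemCmpSpmpp=>pemUmpSpmpp=>pemempSpmpp=>pemempCpmpp=>pemempUpmpp=>pemempepmpp

S => C   [S -> C]
C => SSp   [C -> S S p]
SSp => pUSp   [S -> p U]
pUSp => pemSp   [U -> e m]
pemSp => pemCmpp   [S -> C m p]
pemCmpp => pemSSpmpp   [C -> S S p]
pemSSpmpp => pemCmpSpmpp   [S -> C m p]
pemCmpSpmpp => pemUmpSpmpp   [C -> U]
pemUmpSpmpp => pemempSpmpp   [U -> e]
pemempSpmpp => pemempCpmpp   [S -> C]
pemempCpmpp => pemempUpmpp   [C -> U]
pemempUpmpp => pemempepmpp   [U -> e]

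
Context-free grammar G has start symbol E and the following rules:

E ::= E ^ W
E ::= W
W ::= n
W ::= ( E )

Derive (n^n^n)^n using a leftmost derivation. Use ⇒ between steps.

E ⇒ E^W   [E ::= E ^ W]
E^W ⇒ W^W   [E ::= W]
W^W ⇒ (E)^W   [W ::= ( E )]
(E)^W ⇒ (E^W)^W   [E ::= E ^ W]
(E^W)^W ⇒ (E^W^W)^W   [E ::= E ^ W]
(E^W^W)^W ⇒ (W^W^W)^W   [E ::= W]
(W^W^W)^W ⇒ (n^W^W)^W   [W ::= n]
(n^W^W)^W ⇒ (n^n^W)^W   [W ::= n]
(n^n^W)^W ⇒ (n^n^n)^W   [W ::= n]
(n^n^n)^W ⇒ (n^n^n)^n   [W ::= n]

E ⇒ E^W ⇒ W^W ⇒ (E)^W ⇒ (E^W)^W ⇒ (E^W^W)^W ⇒ (W^W^W)^W ⇒ (n^W^W)^W ⇒ (n^n^W)^W ⇒ (n^n^n)^W ⇒ (n^n^n)^n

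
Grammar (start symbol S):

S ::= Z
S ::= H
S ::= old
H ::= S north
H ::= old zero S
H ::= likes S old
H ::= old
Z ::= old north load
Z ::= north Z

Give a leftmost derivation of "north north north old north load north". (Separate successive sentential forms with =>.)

S => H => S north => Z north => north Z north => north north Z north => north north north Z north => north north north old north load north

S => H   [S ::= H]
H => S north   [H ::= S north]
S north => Z north   [S ::= Z]
Z north => north Z north   [Z ::= north Z]
north Z north => north north Z north   [Z ::= north Z]
north north Z north => north north north Z north   [Z ::= north Z]
north north north Z north => north north north old north load north   [Z ::= old north load]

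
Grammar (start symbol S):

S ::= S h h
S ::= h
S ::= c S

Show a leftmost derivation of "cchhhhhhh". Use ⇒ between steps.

S ⇒ Shh ⇒ Shhhh ⇒ Shhhhhh ⇒ cShhhhhh ⇒ ccShhhhhh ⇒ cchhhhhhh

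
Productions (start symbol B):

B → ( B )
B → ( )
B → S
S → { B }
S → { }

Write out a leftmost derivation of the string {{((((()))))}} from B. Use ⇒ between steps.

B ⇒ S   [B → S]
S ⇒ {B}   [S → { B }]
{B} ⇒ {S}   [B → S]
{S} ⇒ {{B}}   [S → { B }]
{{B}} ⇒ {{(B)}}   [B → ( B )]
{{(B)}} ⇒ {{((B))}}   [B → ( B )]
{{((B))}} ⇒ {{(((B)))}}   [B → ( B )]
{{(((B)))}} ⇒ {{((((B))))}}   [B → ( B )]
{{((((B))))}} ⇒ {{((((()))))}}   [B → ( )]

B ⇒ S ⇒ {B} ⇒ {S} ⇒ {{B}} ⇒ {{(B)}} ⇒ {{((B))}} ⇒ {{(((B)))}} ⇒ {{((((B))))}} ⇒ {{((((()))))}}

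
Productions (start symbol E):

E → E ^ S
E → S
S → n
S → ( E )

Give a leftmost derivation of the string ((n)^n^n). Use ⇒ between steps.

E ⇒ S   [E → S]
S ⇒ (E)   [S → ( E )]
(E) ⇒ (E^S)   [E → E ^ S]
(E^S) ⇒ (E^S^S)   [E → E ^ S]
(E^S^S) ⇒ (S^S^S)   [E → S]
(S^S^S) ⇒ ((E)^S^S)   [S → ( E )]
((E)^S^S) ⇒ ((S)^S^S)   [E → S]
((S)^S^S) ⇒ ((n)^S^S)   [S → n]
((n)^S^S) ⇒ ((n)^n^S)   [S → n]
((n)^n^S) ⇒ ((n)^n^n)   [S → n]

E ⇒ S ⇒ (E) ⇒ (E^S) ⇒ (E^S^S) ⇒ (S^S^S) ⇒ ((E)^S^S) ⇒ ((S)^S^S) ⇒ ((n)^S^S) ⇒ ((n)^n^S) ⇒ ((n)^n^n)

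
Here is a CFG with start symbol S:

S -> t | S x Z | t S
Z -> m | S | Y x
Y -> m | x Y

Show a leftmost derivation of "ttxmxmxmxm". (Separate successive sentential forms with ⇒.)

S ⇒ SxZ   [S -> S x Z]
SxZ ⇒ SxZxZ   [S -> S x Z]
SxZxZ ⇒ SxZxZxZ   [S -> S x Z]
SxZxZxZ ⇒ SxZxZxZxZ   [S -> S x Z]
SxZxZxZxZ ⇒ tSxZxZxZxZ   [S -> t S]
tSxZxZxZxZ ⇒ ttxZxZxZxZ   [S -> t]
ttxZxZxZxZ ⇒ ttxmxZxZxZ   [Z -> m]
ttxmxZxZxZ ⇒ ttxmxmxZxZ   [Z -> m]
ttxmxmxZxZ ⇒ ttxmxmxmxZ   [Z -> m]
ttxmxmxmxZ ⇒ ttxmxmxmxm   [Z -> m]

S⇒SxZ⇒SxZxZ⇒SxZxZxZ⇒SxZxZxZxZ⇒tSxZxZxZxZ⇒ttxZxZxZxZ⇒ttxmxZxZxZ⇒ttxmxmxZxZ⇒ttxmxmxmxZ⇒ttxmxmxmxm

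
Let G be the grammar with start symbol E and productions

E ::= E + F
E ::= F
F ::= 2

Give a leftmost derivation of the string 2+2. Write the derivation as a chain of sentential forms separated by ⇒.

E ⇒ E+F   [E ::= E + F]
E+F ⇒ F+F   [E ::= F]
F+F ⇒ 2+F   [F ::= 2]
2+F ⇒ 2+2   [F ::= 2]

E ⇒ E+F ⇒ F+F ⇒ 2+F ⇒ 2+2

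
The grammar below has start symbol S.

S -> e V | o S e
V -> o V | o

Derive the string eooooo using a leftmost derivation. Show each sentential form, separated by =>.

S => eV   [S -> e V]
eV => eoV   [V -> o V]
eoV => eooV   [V -> o V]
eooV => eoooV   [V -> o V]
eoooV => eooooV   [V -> o V]
eooooV => eooooo   [V -> o]

S=>eV=>eoV=>eooV=>eoooV=>eooooV=>eooooo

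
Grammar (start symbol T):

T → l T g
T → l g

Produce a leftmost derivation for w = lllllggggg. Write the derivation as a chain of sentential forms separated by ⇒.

T⇒lTg⇒llTgg⇒lllTggg⇒llllTgggg⇒lllllggggg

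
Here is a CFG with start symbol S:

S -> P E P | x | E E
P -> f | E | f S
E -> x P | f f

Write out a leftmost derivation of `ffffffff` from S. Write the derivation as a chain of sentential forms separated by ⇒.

S ⇒ PEP   [S -> P E P]
PEP ⇒ fEP   [P -> f]
fEP ⇒ fffP   [E -> f f]
fffP ⇒ ffffS   [P -> f S]
ffffS ⇒ ffffEE   [S -> E E]
ffffEE ⇒ ffffffE   [E -> f f]
ffffffE ⇒ ffffffff   [E -> f f]

S ⇒ PEP ⇒ fEP ⇒ fffP ⇒ ffffS ⇒ ffffEE ⇒ ffffffE ⇒ ffffffff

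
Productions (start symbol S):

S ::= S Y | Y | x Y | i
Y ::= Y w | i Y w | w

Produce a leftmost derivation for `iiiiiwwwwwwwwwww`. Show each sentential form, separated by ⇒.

S⇒Y⇒iYw⇒iYww⇒iiYwww⇒iiiYwwww⇒iiiYwwwww⇒iiiiYwwwwww⇒iiiiiYwwwwwww⇒iiiiiYwwwwwwww⇒iiiiiYwwwwwwwww⇒iiiiiYwwwwwwwwww⇒iiiiiwwwwwwwwwww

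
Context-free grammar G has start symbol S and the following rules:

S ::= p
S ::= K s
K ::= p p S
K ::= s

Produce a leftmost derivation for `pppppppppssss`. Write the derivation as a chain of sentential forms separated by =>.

S => Ks   [S ::= K s]
Ks => ppSs   [K ::= p p S]
ppSs => ppKss   [S ::= K s]
ppKss => ppppSss   [K ::= p p S]
ppppSss => ppppKsss   [S ::= K s]
ppppKsss => ppppppSsss   [K ::= p p S]
ppppppSsss => ppppppKssss   [S ::= K s]
ppppppKssss => ppppppppSssss   [K ::= p p S]
ppppppppSssss => pppppppppssss   [S ::= p]

S => Ks => ppSs => ppKss => ppppSss => ppppKsss => ppppppSsss => ppppppKssss => ppppppppSssss => pppppppppssss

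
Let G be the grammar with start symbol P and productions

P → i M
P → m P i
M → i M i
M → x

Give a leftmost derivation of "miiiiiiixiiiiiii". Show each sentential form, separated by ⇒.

P ⇒ mPi   [P → m P i]
mPi ⇒ miMi   [P → i M]
miMi ⇒ miiMii   [M → i M i]
miiMii ⇒ miiiMiii   [M → i M i]
miiiMiii ⇒ miiiiMiiii   [M → i M i]
miiiiMiiii ⇒ miiiiiMiiiii   [M → i M i]
miiiiiMiiiii ⇒ miiiiiiMiiiiii   [M → i M i]
miiiiiiMiiiiii ⇒ miiiiiiiMiiiiiii   [M → i M i]
miiiiiiiMiiiiiii ⇒ miiiiiiixiiiiiii   [M → x]

P⇒mPi⇒miMi⇒miiMii⇒miiiMiii⇒miiiiMiiii⇒miiiiiMiiiii⇒miiiiiiMiiiiii⇒miiiiiiiMiiiiiii⇒miiiiiiixiiiiiii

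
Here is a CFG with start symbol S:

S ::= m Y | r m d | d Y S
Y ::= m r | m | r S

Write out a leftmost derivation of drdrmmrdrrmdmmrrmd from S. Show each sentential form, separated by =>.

S=>dYS=>drSS=>drdYSS=>drdrSSS=>drdrmYSS=>drdrmmrSS=>drdrmmrdYSS=>drdrmmrdrSSS=>drdrmmrdrrmdSS=>drdrmmrdrrmdmYS=>drdrmmrdrrmdmmrS=>drdrmmrdrrmdmmrrmd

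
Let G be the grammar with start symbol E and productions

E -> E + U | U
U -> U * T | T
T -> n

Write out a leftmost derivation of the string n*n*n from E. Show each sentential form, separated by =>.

E=>U=>U*T=>U*T*T=>T*T*T=>n*T*T=>n*n*T=>n*n*n

E => U   [E -> U]
U => U*T   [U -> U * T]
U*T => U*T*T   [U -> U * T]
U*T*T => T*T*T   [U -> T]
T*T*T => n*T*T   [T -> n]
n*T*T => n*n*T   [T -> n]
n*n*T => n*n*n   [T -> n]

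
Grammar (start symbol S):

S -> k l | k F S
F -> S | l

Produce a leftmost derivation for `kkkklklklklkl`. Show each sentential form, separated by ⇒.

S ⇒ kFS   [S -> k F S]
kFS ⇒ kSS   [F -> S]
kSS ⇒ kkFSS   [S -> k F S]
kkFSS ⇒ kkSSS   [F -> S]
kkSSS ⇒ kkkFSSS   [S -> k F S]
kkkFSSS ⇒ kkkSSSS   [F -> S]
kkkSSSS ⇒ kkkklSSS   [S -> k l]
kkkklSSS ⇒ kkkklklSS   [S -> k l]
kkkklklSS ⇒ kkkklklklS   [S -> k l]
kkkklklklS ⇒ kkkklklklkFS   [S -> k F S]
kkkklklklkFS ⇒ kkkklklklklS   [F -> l]
kkkklklklklS ⇒ kkkklklklklkl   [S -> k l]

S⇒kFS⇒kSS⇒kkFSS⇒kkSSS⇒kkkFSSS⇒kkkSSSS⇒kkkklSSS⇒kkkklklSS⇒kkkklklklS⇒kkkklklklkFS⇒kkkklklklklS⇒kkkklklklklkl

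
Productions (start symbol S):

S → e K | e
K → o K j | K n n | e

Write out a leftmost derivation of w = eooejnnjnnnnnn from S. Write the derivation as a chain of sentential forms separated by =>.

S => eK   [S → e K]
eK => eKnn   [K → K n n]
eKnn => eKnnnn   [K → K n n]
eKnnnn => eKnnnnnn   [K → K n n]
eKnnnnnn => eoKjnnnnnn   [K → o K j]
eoKjnnnnnn => eoKnnjnnnnnn   [K → K n n]
eoKnnjnnnnnn => eooKjnnjnnnnnn   [K → o K j]
eooKjnnjnnnnnn => eooejnnjnnnnnn   [K → e]

S => eK => eKnn => eKnnnn => eKnnnnnn => eoKjnnnnnn => eoKnnjnnnnnn => eooKjnnjnnnnnn => eooejnnjnnnnnn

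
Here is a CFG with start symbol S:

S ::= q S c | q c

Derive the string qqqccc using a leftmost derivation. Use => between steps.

S=>qSc=>qqScc=>qqqccc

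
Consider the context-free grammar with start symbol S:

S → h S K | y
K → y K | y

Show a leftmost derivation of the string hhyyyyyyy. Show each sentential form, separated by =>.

S=>hSK=>hhSKK=>hhyKK=>hhyyKK=>hhyyyKK=>hhyyyyK=>hhyyyyyK=>hhyyyyyyK=>hhyyyyyyy

S => hSK   [S → h S K]
hSK => hhSKK   [S → h S K]
hhSKK => hhyKK   [S → y]
hhyKK => hhyyKK   [K → y K]
hhyyKK => hhyyyKK   [K → y K]
hhyyyKK => hhyyyyK   [K → y]
hhyyyyK => hhyyyyyK   [K → y K]
hhyyyyyK => hhyyyyyyK   [K → y K]
hhyyyyyyK => hhyyyyyyy   [K → y]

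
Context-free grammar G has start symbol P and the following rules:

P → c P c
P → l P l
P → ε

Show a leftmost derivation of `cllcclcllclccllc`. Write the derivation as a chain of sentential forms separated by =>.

P => cPc => clPlc => cllPllc => cllcPcllc => cllccPccllc => cllcclPlccllc => cllcclcPclccllc => cllcclclPlclccllc => cllcclcllclccllc

P => cPc   [P → c P c]
cPc => clPlc   [P → l P l]
clPlc => cllPllc   [P → l P l]
cllPllc => cllcPcllc   [P → c P c]
cllcPcllc => cllccPccllc   [P → c P c]
cllccPccllc => cllcclPlccllc   [P → l P l]
cllcclPlccllc => cllcclcPclccllc   [P → c P c]
cllcclcPclccllc => cllcclclPlclccllc   [P → l P l]
cllcclclPlclccllc => cllcclcllclccllc   [P → ε]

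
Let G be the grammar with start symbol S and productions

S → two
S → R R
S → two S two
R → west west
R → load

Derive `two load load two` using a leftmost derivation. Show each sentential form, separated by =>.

S => two S two   [S → two S two]
two S two => two R R two   [S → R R]
two R R two => two load R two   [R → load]
two load R two => two load load two   [R → load]

S => two S two => two R R two => two load R two => two load load two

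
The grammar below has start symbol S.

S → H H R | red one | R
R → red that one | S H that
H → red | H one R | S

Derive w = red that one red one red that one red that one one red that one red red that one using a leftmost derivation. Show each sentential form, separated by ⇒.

S ⇒ H H R   [S → H H R]
H H R ⇒ H one R H R   [H → H one R]
H one R H R ⇒ S one R H R   [H → S]
S one R H R ⇒ H H R one R H R   [S → H H R]
H H R one R H R ⇒ S H R one R H R   [H → S]
S H R one R H R ⇒ R H R one R H R   [S → R]
R H R one R H R ⇒ red that one H R one R H R   [R → red that one]
red that one H R one R H R ⇒ red that one H one R R one R H R   [H → H one R]
red that one H one R R one R H R ⇒ red that one red one R R one R H R   [H → red]
red that one red one R R one R H R ⇒ red that one red one red that one R one R H R   [R → red that one]
red that one red one red that one R one R H R ⇒ red that one red one red that one red that one one R H R   [R → red that one]
red that one red one red that one red that one one R H R ⇒ red that one red one red that one red that one one red that one H R   [R → red that one]
red that one red one red that one red that one one red that one H R ⇒ red that one red one red that one red that one one red that one red R   [H → red]
red that one red one red that one red that one one red that one red R ⇒ red that one red one red that one red that one one red that one red red that one   [R → red that one]

S ⇒ H H R ⇒ H one R H R ⇒ S one R H R ⇒ H H R one R H R ⇒ S H R one R H R ⇒ R H R one R H R ⇒ red that one H R one R H R ⇒ red that one H one R R one R H R ⇒ red that one red one R R one R H R ⇒ red that one red one red that one R one R H R ⇒ red that one red one red that one red that one one R H R ⇒ red that one red one red that one red that one one red that one H R ⇒ red that one red one red that one red that one one red that one red R ⇒ red that one red one red that one red that one one red that one red red that one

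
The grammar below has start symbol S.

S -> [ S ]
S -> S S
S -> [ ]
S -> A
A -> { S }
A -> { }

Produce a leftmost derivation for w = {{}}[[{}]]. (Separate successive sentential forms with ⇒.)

S ⇒ SS ⇒ AS ⇒ {S}S ⇒ {A}S ⇒ {{}}S ⇒ {{}}[S] ⇒ {{}}[[S]] ⇒ {{}}[[A]] ⇒ {{}}[[{}]]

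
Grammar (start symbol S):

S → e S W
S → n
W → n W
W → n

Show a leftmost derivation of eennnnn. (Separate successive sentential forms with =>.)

S=>eSW=>eeSWW=>eenWW=>eennWW=>eennnW=>eennnnW=>eennnnn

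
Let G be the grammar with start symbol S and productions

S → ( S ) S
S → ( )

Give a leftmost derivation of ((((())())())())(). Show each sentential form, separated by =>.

S => (S)S => ((S)S)S => (((S)S)S)S => ((((S)S)S)S)S => ((((())S)S)S)S => ((((())())S)S)S => ((((())())())S)S => ((((())())())())S => ((((())())())())()

S => (S)S   [S → ( S ) S]
(S)S => ((S)S)S   [S → ( S ) S]
((S)S)S => (((S)S)S)S   [S → ( S ) S]
(((S)S)S)S => ((((S)S)S)S)S   [S → ( S ) S]
((((S)S)S)S)S => ((((())S)S)S)S   [S → ( )]
((((())S)S)S)S => ((((())())S)S)S   [S → ( )]
((((())())S)S)S => ((((())())())S)S   [S → ( )]
((((())())())S)S => ((((())())())())S   [S → ( )]
((((())())())())S => ((((())())())())()   [S → ( )]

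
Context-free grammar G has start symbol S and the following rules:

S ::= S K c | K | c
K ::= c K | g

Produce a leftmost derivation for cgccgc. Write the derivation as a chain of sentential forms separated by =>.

S => SKc => KKc => cKKc => cgKc => cgcKc => cgccKc => cgccgc

S => SKc   [S ::= S K c]
SKc => KKc   [S ::= K]
KKc => cKKc   [K ::= c K]
cKKc => cgKc   [K ::= g]
cgKc => cgcKc   [K ::= c K]
cgcKc => cgccKc   [K ::= c K]
cgccKc => cgccgc   [K ::= g]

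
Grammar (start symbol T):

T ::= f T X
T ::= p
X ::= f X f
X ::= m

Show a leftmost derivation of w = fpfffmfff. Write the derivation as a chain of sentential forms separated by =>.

T=>fTX=>fpX=>fpfXf=>fpffXff=>fpfffXfff=>fpfffmfff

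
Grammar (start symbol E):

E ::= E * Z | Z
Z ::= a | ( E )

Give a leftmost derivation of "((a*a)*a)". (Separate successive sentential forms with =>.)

E => Z   [E ::= Z]
Z => (E)   [Z ::= ( E )]
(E) => (E*Z)   [E ::= E * Z]
(E*Z) => (Z*Z)   [E ::= Z]
(Z*Z) => ((E)*Z)   [Z ::= ( E )]
((E)*Z) => ((E*Z)*Z)   [E ::= E * Z]
((E*Z)*Z) => ((Z*Z)*Z)   [E ::= Z]
((Z*Z)*Z) => ((a*Z)*Z)   [Z ::= a]
((a*Z)*Z) => ((a*a)*Z)   [Z ::= a]
((a*a)*Z) => ((a*a)*a)   [Z ::= a]

E => Z => (E) => (E*Z) => (Z*Z) => ((E)*Z) => ((E*Z)*Z) => ((Z*Z)*Z) => ((a*Z)*Z) => ((a*a)*Z) => ((a*a)*a)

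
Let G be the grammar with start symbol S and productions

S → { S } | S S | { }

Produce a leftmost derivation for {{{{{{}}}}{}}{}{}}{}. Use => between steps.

S => SS => {S}S => {SS}S => {SSS}S => {{S}SS}S => {{SS}SS}S => {{{S}S}SS}S => {{{{S}}S}SS}S => {{{{{S}}}S}SS}S => {{{{{{}}}}S}SS}S => {{{{{{}}}}{}}SS}S => {{{{{{}}}}{}}{}S}S => {{{{{{}}}}{}}{}{}}S => {{{{{{}}}}{}}{}{}}{}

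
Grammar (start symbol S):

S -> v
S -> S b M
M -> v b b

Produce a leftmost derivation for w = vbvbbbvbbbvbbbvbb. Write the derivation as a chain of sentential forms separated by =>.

S => SbM => SbMbM => SbMbMbM => SbMbMbMbM => vbMbMbMbM => vbvbbbMbMbM => vbvbbbvbbbMbM => vbvbbbvbbbvbbbM => vbvbbbvbbbvbbbvbb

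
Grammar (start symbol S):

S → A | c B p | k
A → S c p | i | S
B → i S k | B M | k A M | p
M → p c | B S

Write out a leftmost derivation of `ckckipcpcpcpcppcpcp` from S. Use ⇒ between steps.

S ⇒ cBp ⇒ cBMp ⇒ ckAMMp ⇒ ckScpMMp ⇒ ckcBpcpMMp ⇒ ckcBMpcpMMp ⇒ ckcBMMpcpMMp ⇒ ckckAMMMpcpMMp ⇒ ckckiMMMpcpMMp ⇒ ckckipcMMpcpMMp ⇒ ckckipcpcMpcpMMp ⇒ ckckipcpcpcpcpMMp ⇒ ckckipcpcpcpcppcMp ⇒ ckckipcpcpcpcppcpcp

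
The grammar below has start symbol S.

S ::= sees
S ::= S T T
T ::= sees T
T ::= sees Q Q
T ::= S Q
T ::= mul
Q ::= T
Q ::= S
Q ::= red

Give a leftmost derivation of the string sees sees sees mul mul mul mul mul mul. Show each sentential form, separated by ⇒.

S ⇒ S T T ⇒ S T T T T ⇒ S T T T T T T ⇒ sees T T T T T T ⇒ sees sees T T T T T T ⇒ sees sees sees T T T T T T ⇒ sees sees sees mul T T T T T ⇒ sees sees sees mul mul T T T T ⇒ sees sees sees mul mul mul T T T ⇒ sees sees sees mul mul mul mul T T ⇒ sees sees sees mul mul mul mul mul T ⇒ sees sees sees mul mul mul mul mul mul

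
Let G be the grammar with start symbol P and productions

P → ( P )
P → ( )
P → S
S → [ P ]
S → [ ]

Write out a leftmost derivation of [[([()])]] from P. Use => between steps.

P => S   [P → S]
S => [P]   [S → [ P ]]
[P] => [S]   [P → S]
[S] => [[P]]   [S → [ P ]]
[[P]] => [[(P)]]   [P → ( P )]
[[(P)]] => [[(S)]]   [P → S]
[[(S)]] => [[([P])]]   [S → [ P ]]
[[([P])]] => [[([()])]]   [P → ( )]

P=>S=>[P]=>[S]=>[[P]]=>[[(P)]]=>[[(S)]]=>[[([P])]]=>[[([()])]]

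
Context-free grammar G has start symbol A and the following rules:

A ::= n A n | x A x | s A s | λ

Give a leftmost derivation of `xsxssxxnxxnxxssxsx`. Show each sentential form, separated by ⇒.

A ⇒ xAx   [A ::= x A x]
xAx ⇒ xsAsx   [A ::= s A s]
xsAsx ⇒ xsxAxsx   [A ::= x A x]
xsxAxsx ⇒ xsxsAsxsx   [A ::= s A s]
xsxsAsxsx ⇒ xsxssAssxsx   [A ::= s A s]
xsxssAssxsx ⇒ xsxssxAxssxsx   [A ::= x A x]
xsxssxAxssxsx ⇒ xsxssxxAxxssxsx   [A ::= x A x]
xsxssxxAxxssxsx ⇒ xsxssxxnAnxxssxsx   [A ::= n A n]
xsxssxxnAnxxssxsx ⇒ xsxssxxnxAxnxxssxsx   [A ::= x A x]
xsxssxxnxAxnxxssxsx ⇒ xsxssxxnxxnxxssxsx   [A ::= λ]

A ⇒ xAx ⇒ xsAsx ⇒ xsxAxsx ⇒ xsxsAsxsx ⇒ xsxssAssxsx ⇒ xsxssxAxssxsx ⇒ xsxssxxAxxssxsx ⇒ xsxssxxnAnxxssxsx ⇒ xsxssxxnxAxnxxssxsx ⇒ xsxssxxnxxnxxssxsx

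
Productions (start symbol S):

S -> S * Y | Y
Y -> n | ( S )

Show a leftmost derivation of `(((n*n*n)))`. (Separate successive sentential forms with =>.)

S => Y   [S -> Y]
Y => (S)   [Y -> ( S )]
(S) => (Y)   [S -> Y]
(Y) => ((S))   [Y -> ( S )]
((S)) => ((Y))   [S -> Y]
((Y)) => (((S)))   [Y -> ( S )]
(((S))) => (((S*Y)))   [S -> S * Y]
(((S*Y))) => (((S*Y*Y)))   [S -> S * Y]
(((S*Y*Y))) => (((Y*Y*Y)))   [S -> Y]
(((Y*Y*Y))) => (((n*Y*Y)))   [Y -> n]
(((n*Y*Y))) => (((n*n*Y)))   [Y -> n]
(((n*n*Y))) => (((n*n*n)))   [Y -> n]

S => Y => (S) => (Y) => ((S)) => ((Y)) => (((S))) => (((S*Y))) => (((S*Y*Y))) => (((Y*Y*Y))) => (((n*Y*Y))) => (((n*n*Y))) => (((n*n*n)))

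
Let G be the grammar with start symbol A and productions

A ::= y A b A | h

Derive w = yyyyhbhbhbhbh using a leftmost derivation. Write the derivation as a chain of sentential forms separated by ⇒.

A ⇒ yAbA ⇒ yyAbAbA ⇒ yyyAbAbAbA ⇒ yyyyAbAbAbAbA ⇒ yyyyhbAbAbAbA ⇒ yyyyhbhbAbAbA ⇒ yyyyhbhbhbAbA ⇒ yyyyhbhbhbhbA ⇒ yyyyhbhbhbhbh

A ⇒ yAbA   [A ::= y A b A]
yAbA ⇒ yyAbAbA   [A ::= y A b A]
yyAbAbA ⇒ yyyAbAbAbA   [A ::= y A b A]
yyyAbAbAbA ⇒ yyyyAbAbAbAbA   [A ::= y A b A]
yyyyAbAbAbAbA ⇒ yyyyhbAbAbAbA   [A ::= h]
yyyyhbAbAbAbA ⇒ yyyyhbhbAbAbA   [A ::= h]
yyyyhbhbAbAbA ⇒ yyyyhbhbhbAbA   [A ::= h]
yyyyhbhbhbAbA ⇒ yyyyhbhbhbhbA   [A ::= h]
yyyyhbhbhbhbA ⇒ yyyyhbhbhbhbh   [A ::= h]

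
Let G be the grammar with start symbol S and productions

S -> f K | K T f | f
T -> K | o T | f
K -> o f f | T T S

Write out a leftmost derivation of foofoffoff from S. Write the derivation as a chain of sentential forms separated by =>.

S => fK   [S -> f K]
fK => fTTS   [K -> T T S]
fTTS => foTTS   [T -> o T]
foTTS => fooTTS   [T -> o T]
fooTTS => foofTS   [T -> f]
foofTS => foofoTS   [T -> o T]
foofoTS => foofofS   [T -> f]
foofofS => foofoffK   [S -> f K]
foofoffK => foofoffoff   [K -> o f f]

S => fK => fTTS => foTTS => fooTTS => foofTS => foofoTS => foofofS => foofoffK => foofoffoff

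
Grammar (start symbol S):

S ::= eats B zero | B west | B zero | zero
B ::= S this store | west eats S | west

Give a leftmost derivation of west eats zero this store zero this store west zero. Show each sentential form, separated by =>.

S => B zero => west eats S zero => west eats B west zero => west eats S this store west zero => west eats B zero this store west zero => west eats S this store zero this store west zero => west eats zero this store zero this store west zero

S => B zero   [S ::= B zero]
B zero => west eats S zero   [B ::= west eats S]
west eats S zero => west eats B west zero   [S ::= B west]
west eats B west zero => west eats S this store west zero   [B ::= S this store]
west eats S this store west zero => west eats B zero this store west zero   [S ::= B zero]
west eats B zero this store west zero => west eats S this store zero this store west zero   [B ::= S this store]
west eats S this store zero this store west zero => west eats zero this store zero this store west zero   [S ::= zero]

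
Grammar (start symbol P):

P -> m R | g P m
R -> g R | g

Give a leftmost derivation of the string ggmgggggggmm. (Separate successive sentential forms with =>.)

P => gPm => ggPmm => ggmRmm => ggmgRmm => ggmggRmm => ggmgggRmm => ggmggggRmm => ggmgggggRmm => ggmggggggRmm => ggmgggggggmm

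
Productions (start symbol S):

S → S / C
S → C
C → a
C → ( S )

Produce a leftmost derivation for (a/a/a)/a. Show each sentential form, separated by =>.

S => S/C => C/C => (S)/C => (S/C)/C => (S/C/C)/C => (C/C/C)/C => (a/C/C)/C => (a/a/C)/C => (a/a/a)/C => (a/a/a)/a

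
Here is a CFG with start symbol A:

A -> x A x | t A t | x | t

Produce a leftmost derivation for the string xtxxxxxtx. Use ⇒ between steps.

A ⇒ xAx ⇒ xtAtx ⇒ xtxAxtx ⇒ xtxxAxxtx ⇒ xtxxxxxtx

A ⇒ xAx   [A -> x A x]
xAx ⇒ xtAtx   [A -> t A t]
xtAtx ⇒ xtxAxtx   [A -> x A x]
xtxAxtx ⇒ xtxxAxxtx   [A -> x A x]
xtxxAxxtx ⇒ xtxxxxxtx   [A -> x]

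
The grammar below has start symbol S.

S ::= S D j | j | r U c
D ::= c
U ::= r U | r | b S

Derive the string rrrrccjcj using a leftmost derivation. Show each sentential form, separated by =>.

S => SDj => SDjDj => rUcDjDj => rrUcDjDj => rrrUcDjDj => rrrrcDjDj => rrrrccjDj => rrrrccjcj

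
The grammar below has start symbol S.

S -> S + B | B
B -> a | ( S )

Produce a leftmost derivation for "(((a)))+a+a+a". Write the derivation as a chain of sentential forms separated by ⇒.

S ⇒ S+B   [S -> S + B]
S+B ⇒ S+B+B   [S -> S + B]
S+B+B ⇒ S+B+B+B   [S -> S + B]
S+B+B+B ⇒ B+B+B+B   [S -> B]
B+B+B+B ⇒ (S)+B+B+B   [B -> ( S )]
(S)+B+B+B ⇒ (B)+B+B+B   [S -> B]
(B)+B+B+B ⇒ ((S))+B+B+B   [B -> ( S )]
((S))+B+B+B ⇒ ((B))+B+B+B   [S -> B]
((B))+B+B+B ⇒ (((S)))+B+B+B   [B -> ( S )]
(((S)))+B+B+B ⇒ (((B)))+B+B+B   [S -> B]
(((B)))+B+B+B ⇒ (((a)))+B+B+B   [B -> a]
(((a)))+B+B+B ⇒ (((a)))+a+B+B   [B -> a]
(((a)))+a+B+B ⇒ (((a)))+a+a+B   [B -> a]
(((a)))+a+a+B ⇒ (((a)))+a+a+a   [B -> a]

S ⇒ S+B ⇒ S+B+B ⇒ S+B+B+B ⇒ B+B+B+B ⇒ (S)+B+B+B ⇒ (B)+B+B+B ⇒ ((S))+B+B+B ⇒ ((B))+B+B+B ⇒ (((S)))+B+B+B ⇒ (((B)))+B+B+B ⇒ (((a)))+B+B+B ⇒ (((a)))+a+B+B ⇒ (((a)))+a+a+B ⇒ (((a)))+a+a+a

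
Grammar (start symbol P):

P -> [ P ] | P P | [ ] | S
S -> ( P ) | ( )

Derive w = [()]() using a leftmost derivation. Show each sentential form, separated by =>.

P => PP   [P -> P P]
PP => [P]P   [P -> [ P ]]
[P]P => [S]P   [P -> S]
[S]P => [()]P   [S -> ( )]
[()]P => [()]S   [P -> S]
[()]S => [()]()   [S -> ( )]

P => PP => [P]P => [S]P => [()]P => [()]S => [()]()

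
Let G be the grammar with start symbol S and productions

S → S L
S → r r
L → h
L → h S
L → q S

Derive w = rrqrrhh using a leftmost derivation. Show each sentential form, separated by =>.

S => SL   [S → S L]
SL => SLL   [S → S L]
SLL => rrLL   [S → r r]
rrLL => rrqSL   [L → q S]
rrqSL => rrqSLL   [S → S L]
rrqSLL => rrqrrLL   [S → r r]
rrqrrLL => rrqrrhL   [L → h]
rrqrrhL => rrqrrhh   [L → h]

S => SL => SLL => rrLL => rrqSL => rrqSLL => rrqrrLL => rrqrrhL => rrqrrhh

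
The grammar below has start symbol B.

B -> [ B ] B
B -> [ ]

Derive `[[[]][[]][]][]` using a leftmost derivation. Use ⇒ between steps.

B ⇒ [B]B   [B -> [ B ] B]
[B]B ⇒ [[B]B]B   [B -> [ B ] B]
[[B]B]B ⇒ [[[]]B]B   [B -> [ ]]
[[[]]B]B ⇒ [[[]][B]B]B   [B -> [ B ] B]
[[[]][B]B]B ⇒ [[[]][[]]B]B   [B -> [ ]]
[[[]][[]]B]B ⇒ [[[]][[]][]]B   [B -> [ ]]
[[[]][[]][]]B ⇒ [[[]][[]][]][]   [B -> [ ]]

B ⇒ [B]B ⇒ [[B]B]B ⇒ [[[]]B]B ⇒ [[[]][B]B]B ⇒ [[[]][[]]B]B ⇒ [[[]][[]][]]B ⇒ [[[]][[]][]][]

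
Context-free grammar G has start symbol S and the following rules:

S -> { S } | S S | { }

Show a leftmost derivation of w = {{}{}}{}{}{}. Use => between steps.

S=>SS=>SSS=>SSSS=>{S}SSS=>{SS}SSS=>{{}S}SSS=>{{}{}}SSS=>{{}{}}{}SS=>{{}{}}{}{}S=>{{}{}}{}{}{}

S => SS   [S -> S S]
SS => SSS   [S -> S S]
SSS => SSSS   [S -> S S]
SSSS => {S}SSS   [S -> { S }]
{S}SSS => {SS}SSS   [S -> S S]
{SS}SSS => {{}S}SSS   [S -> { }]
{{}S}SSS => {{}{}}SSS   [S -> { }]
{{}{}}SSS => {{}{}}{}SS   [S -> { }]
{{}{}}{}SS => {{}{}}{}{}S   [S -> { }]
{{}{}}{}{}S => {{}{}}{}{}{}   [S -> { }]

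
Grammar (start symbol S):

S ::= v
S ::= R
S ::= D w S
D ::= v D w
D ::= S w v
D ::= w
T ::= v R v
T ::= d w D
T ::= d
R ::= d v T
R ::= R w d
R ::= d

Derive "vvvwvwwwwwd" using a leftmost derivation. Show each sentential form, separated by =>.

S => DwS => vDwwS => vvDwwwS => vvSwvwwwS => vvvwvwwwS => vvvwvwwwDwS => vvvwvwwwwwS => vvvwvwwwwwR => vvvwvwwwwwd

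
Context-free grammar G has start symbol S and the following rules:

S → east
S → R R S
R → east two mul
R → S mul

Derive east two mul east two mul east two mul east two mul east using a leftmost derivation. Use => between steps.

S => R R S => east two mul R S => east two mul east two mul S => east two mul east two mul R R S => east two mul east two mul east two mul R S => east two mul east two mul east two mul east two mul S => east two mul east two mul east two mul east two mul east

S => R R S   [S → R R S]
R R S => east two mul R S   [R → east two mul]
east two mul R S => east two mul east two mul S   [R → east two mul]
east two mul east two mul S => east two mul east two mul R R S   [S → R R S]
east two mul east two mul R R S => east two mul east two mul east two mul R S   [R → east two mul]
east two mul east two mul east two mul R S => east two mul east two mul east two mul east two mul S   [R → east two mul]
east two mul east two mul east two mul east two mul S => east two mul east two mul east two mul east two mul east   [S → east]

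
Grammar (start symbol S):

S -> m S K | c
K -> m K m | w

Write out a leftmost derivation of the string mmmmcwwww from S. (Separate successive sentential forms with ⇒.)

S ⇒ mSK ⇒ mmSKK ⇒ mmmSKKK ⇒ mmmmSKKKK ⇒ mmmmcKKKK ⇒ mmmmcwKKK ⇒ mmmmcwwKK ⇒ mmmmcwwwK ⇒ mmmmcwwww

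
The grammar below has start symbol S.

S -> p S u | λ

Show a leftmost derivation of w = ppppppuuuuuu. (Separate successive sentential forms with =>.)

S => pSu   [S -> p S u]
pSu => ppSuu   [S -> p S u]
ppSuu => pppSuuu   [S -> p S u]
pppSuuu => ppppSuuuu   [S -> p S u]
ppppSuuuu => pppppSuuuuu   [S -> p S u]
pppppSuuuuu => ppppppSuuuuuu   [S -> p S u]
ppppppSuuuuuu => ppppppuuuuuu   [S -> λ]

S => pSu => ppSuu => pppSuuu => ppppSuuuu => pppppSuuuuu => ppppppSuuuuuu => ppppppuuuuuu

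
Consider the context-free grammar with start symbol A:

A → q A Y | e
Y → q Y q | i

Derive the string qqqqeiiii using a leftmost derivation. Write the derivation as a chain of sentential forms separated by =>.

A => qAY => qqAYY => qqqAYYY => qqqqAYYYY => qqqqeYYYY => qqqqeiYYY => qqqqeiiYY => qqqqeiiiY => qqqqeiiii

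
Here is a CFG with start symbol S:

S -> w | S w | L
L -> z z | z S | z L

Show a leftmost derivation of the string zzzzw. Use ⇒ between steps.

S ⇒ L ⇒ zS ⇒ zSw ⇒ zLw ⇒ zzLw ⇒ zzzzw

S ⇒ L   [S -> L]
L ⇒ zS   [L -> z S]
zS ⇒ zSw   [S -> S w]
zSw ⇒ zLw   [S -> L]
zLw ⇒ zzLw   [L -> z L]
zzLw ⇒ zzzzw   [L -> z z]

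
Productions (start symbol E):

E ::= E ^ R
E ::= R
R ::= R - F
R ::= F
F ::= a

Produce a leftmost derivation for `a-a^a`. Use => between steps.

E=>E^R=>R^R=>R-F^R=>F-F^R=>a-F^R=>a-a^R=>a-a^F=>a-a^a

E => E^R   [E ::= E ^ R]
E^R => R^R   [E ::= R]
R^R => R-F^R   [R ::= R - F]
R-F^R => F-F^R   [R ::= F]
F-F^R => a-F^R   [F ::= a]
a-F^R => a-a^R   [F ::= a]
a-a^R => a-a^F   [R ::= F]
a-a^F => a-a^a   [F ::= a]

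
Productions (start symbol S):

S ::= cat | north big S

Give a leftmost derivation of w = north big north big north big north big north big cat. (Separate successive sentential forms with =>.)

S => north big S   [S ::= north big S]
north big S => north big north big S   [S ::= north big S]
north big north big S => north big north big north big S   [S ::= north big S]
north big north big north big S => north big north big north big north big S   [S ::= north big S]
north big north big north big north big S => north big north big north big north big north big S   [S ::= north big S]
north big north big north big north big north big S => north big north big north big north big north big cat   [S ::= cat]

S => north big S => north big north big S => north big north big north big S => north big north big north big north big S => north big north big north big north big north big S => north big north big north big north big north big cat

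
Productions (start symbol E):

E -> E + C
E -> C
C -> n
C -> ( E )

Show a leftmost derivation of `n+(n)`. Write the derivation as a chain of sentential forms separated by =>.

E=>E+C=>C+C=>n+C=>n+(E)=>n+(C)=>n+(n)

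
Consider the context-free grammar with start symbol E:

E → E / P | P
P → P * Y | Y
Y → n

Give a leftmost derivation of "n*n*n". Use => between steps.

E => P   [E → P]
P => P*Y   [P → P * Y]
P*Y => P*Y*Y   [P → P * Y]
P*Y*Y => Y*Y*Y   [P → Y]
Y*Y*Y => n*Y*Y   [Y → n]
n*Y*Y => n*n*Y   [Y → n]
n*n*Y => n*n*n   [Y → n]

E=>P=>P*Y=>P*Y*Y=>Y*Y*Y=>n*Y*Y=>n*n*Y=>n*n*n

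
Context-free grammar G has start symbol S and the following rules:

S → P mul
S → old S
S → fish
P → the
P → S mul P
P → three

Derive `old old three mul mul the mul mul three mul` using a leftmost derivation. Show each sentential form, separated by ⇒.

S ⇒ P mul ⇒ S mul P mul ⇒ P mul mul P mul ⇒ S mul P mul mul P mul ⇒ old S mul P mul mul P mul ⇒ old old S mul P mul mul P mul ⇒ old old P mul mul P mul mul P mul ⇒ old old three mul mul P mul mul P mul ⇒ old old three mul mul the mul mul P mul ⇒ old old three mul mul the mul mul three mul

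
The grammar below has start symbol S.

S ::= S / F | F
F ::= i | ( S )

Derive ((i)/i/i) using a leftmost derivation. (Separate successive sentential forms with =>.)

S => F => (S) => (S/F) => (S/F/F) => (F/F/F) => ((S)/F/F) => ((F)/F/F) => ((i)/F/F) => ((i)/i/F) => ((i)/i/i)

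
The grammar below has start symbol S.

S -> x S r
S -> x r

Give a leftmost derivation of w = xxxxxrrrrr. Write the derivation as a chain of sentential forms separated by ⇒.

S ⇒ xSr   [S -> x S r]
xSr ⇒ xxSrr   [S -> x S r]
xxSrr ⇒ xxxSrrr   [S -> x S r]
xxxSrrr ⇒ xxxxSrrrr   [S -> x S r]
xxxxSrrrr ⇒ xxxxxrrrrr   [S -> x r]

S⇒xSr⇒xxSrr⇒xxxSrrr⇒xxxxSrrrr⇒xxxxxrrrrr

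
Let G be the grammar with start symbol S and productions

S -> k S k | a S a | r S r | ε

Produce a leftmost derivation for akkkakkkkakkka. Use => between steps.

S => aSa   [S -> a S a]
aSa => akSka   [S -> k S k]
akSka => akkSkka   [S -> k S k]
akkSkka => akkkSkkka   [S -> k S k]
akkkSkkka => akkkaSakkka   [S -> a S a]
akkkaSakkka => akkkakSkakkka   [S -> k S k]
akkkakSkakkka => akkkakkSkkakkka   [S -> k S k]
akkkakkSkkakkka => akkkakkkkakkka   [S -> ε]

S => aSa => akSka => akkSkka => akkkSkkka => akkkaSakkka => akkkakSkakkka => akkkakkSkkakkka => akkkakkkkakkka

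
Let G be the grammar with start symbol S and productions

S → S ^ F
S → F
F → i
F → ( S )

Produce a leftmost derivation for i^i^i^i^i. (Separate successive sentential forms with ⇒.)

S ⇒ S^F ⇒ S^F^F ⇒ S^F^F^F ⇒ S^F^F^F^F ⇒ F^F^F^F^F ⇒ i^F^F^F^F ⇒ i^i^F^F^F ⇒ i^i^i^F^F ⇒ i^i^i^i^F ⇒ i^i^i^i^i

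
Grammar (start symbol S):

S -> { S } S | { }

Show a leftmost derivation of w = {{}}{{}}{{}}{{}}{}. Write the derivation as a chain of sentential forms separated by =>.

S => {S}S => {{}}S => {{}}{S}S => {{}}{{}}S => {{}}{{}}{S}S => {{}}{{}}{{}}S => {{}}{{}}{{}}{S}S => {{}}{{}}{{}}{{}}S => {{}}{{}}{{}}{{}}{}

S => {S}S   [S -> { S } S]
{S}S => {{}}S   [S -> { }]
{{}}S => {{}}{S}S   [S -> { S } S]
{{}}{S}S => {{}}{{}}S   [S -> { }]
{{}}{{}}S => {{}}{{}}{S}S   [S -> { S } S]
{{}}{{}}{S}S => {{}}{{}}{{}}S   [S -> { }]
{{}}{{}}{{}}S => {{}}{{}}{{}}{S}S   [S -> { S } S]
{{}}{{}}{{}}{S}S => {{}}{{}}{{}}{{}}S   [S -> { }]
{{}}{{}}{{}}{{}}S => {{}}{{}}{{}}{{}}{}   [S -> { }]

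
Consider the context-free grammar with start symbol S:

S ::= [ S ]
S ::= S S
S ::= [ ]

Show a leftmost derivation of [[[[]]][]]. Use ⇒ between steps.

S ⇒ [S] ⇒ [SS] ⇒ [[S]S] ⇒ [[[S]]S] ⇒ [[[[]]]S] ⇒ [[[[]]][]]

S ⇒ [S]   [S ::= [ S ]]
[S] ⇒ [SS]   [S ::= S S]
[SS] ⇒ [[S]S]   [S ::= [ S ]]
[[S]S] ⇒ [[[S]]S]   [S ::= [ S ]]
[[[S]]S] ⇒ [[[[]]]S]   [S ::= [ ]]
[[[[]]]S] ⇒ [[[[]]][]]   [S ::= [ ]]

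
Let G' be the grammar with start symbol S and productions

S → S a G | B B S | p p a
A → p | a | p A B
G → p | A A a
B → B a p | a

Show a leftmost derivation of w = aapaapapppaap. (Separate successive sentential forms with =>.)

S=>SaG=>BBSaG=>BapBSaG=>aapBSaG=>aapBapSaG=>aapBapapSaG=>aapaapapSaG=>aapaapapppaaG=>aapaapapppaap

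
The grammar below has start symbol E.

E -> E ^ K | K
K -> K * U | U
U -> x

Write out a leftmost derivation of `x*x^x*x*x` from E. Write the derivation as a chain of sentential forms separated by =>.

E => E^K   [E -> E ^ K]
E^K => K^K   [E -> K]
K^K => K*U^K   [K -> K * U]
K*U^K => U*U^K   [K -> U]
U*U^K => x*U^K   [U -> x]
x*U^K => x*x^K   [U -> x]
x*x^K => x*x^K*U   [K -> K * U]
x*x^K*U => x*x^K*U*U   [K -> K * U]
x*x^K*U*U => x*x^U*U*U   [K -> U]
x*x^U*U*U => x*x^x*U*U   [U -> x]
x*x^x*U*U => x*x^x*x*U   [U -> x]
x*x^x*x*U => x*x^x*x*x   [U -> x]

E => E^K => K^K => K*U^K => U*U^K => x*U^K => x*x^K => x*x^K*U => x*x^K*U*U => x*x^U*U*U => x*x^x*U*U => x*x^x*x*U => x*x^x*x*x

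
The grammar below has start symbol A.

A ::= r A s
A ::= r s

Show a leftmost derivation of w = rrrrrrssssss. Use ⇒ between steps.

A ⇒ rAs ⇒ rrAss ⇒ rrrAsss ⇒ rrrrAssss ⇒ rrrrrAsssss ⇒ rrrrrrssssss

A ⇒ rAs   [A ::= r A s]
rAs ⇒ rrAss   [A ::= r A s]
rrAss ⇒ rrrAsss   [A ::= r A s]
rrrAsss ⇒ rrrrAssss   [A ::= r A s]
rrrrAssss ⇒ rrrrrAsssss   [A ::= r A s]
rrrrrAsssss ⇒ rrrrrrssssss   [A ::= r s]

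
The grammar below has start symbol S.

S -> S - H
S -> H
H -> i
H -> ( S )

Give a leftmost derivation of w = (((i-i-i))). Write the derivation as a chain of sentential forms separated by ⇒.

S ⇒ H   [S -> H]
H ⇒ (S)   [H -> ( S )]
(S) ⇒ (H)   [S -> H]
(H) ⇒ ((S))   [H -> ( S )]
((S)) ⇒ ((H))   [S -> H]
((H)) ⇒ (((S)))   [H -> ( S )]
(((S))) ⇒ (((S-H)))   [S -> S - H]
(((S-H))) ⇒ (((S-H-H)))   [S -> S - H]
(((S-H-H))) ⇒ (((H-H-H)))   [S -> H]
(((H-H-H))) ⇒ (((i-H-H)))   [H -> i]
(((i-H-H))) ⇒ (((i-i-H)))   [H -> i]
(((i-i-H))) ⇒ (((i-i-i)))   [H -> i]

S ⇒ H ⇒ (S) ⇒ (H) ⇒ ((S)) ⇒ ((H)) ⇒ (((S))) ⇒ (((S-H))) ⇒ (((S-H-H))) ⇒ (((H-H-H))) ⇒ (((i-H-H))) ⇒ (((i-i-H))) ⇒ (((i-i-i)))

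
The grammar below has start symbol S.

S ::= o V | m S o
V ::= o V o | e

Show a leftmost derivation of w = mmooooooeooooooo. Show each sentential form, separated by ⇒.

S ⇒ mSo ⇒ mmSoo ⇒ mmoVoo ⇒ mmooVooo ⇒ mmoooVoooo ⇒ mmooooVooooo ⇒ mmoooooVoooooo ⇒ mmooooooVooooooo ⇒ mmooooooeooooooo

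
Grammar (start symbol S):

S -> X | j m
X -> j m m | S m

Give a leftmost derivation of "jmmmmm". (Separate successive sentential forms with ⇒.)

S ⇒ X ⇒ Sm ⇒ Xm ⇒ Smm ⇒ Xmm ⇒ Smmm ⇒ Xmmm ⇒ Smmmm ⇒ jmmmmm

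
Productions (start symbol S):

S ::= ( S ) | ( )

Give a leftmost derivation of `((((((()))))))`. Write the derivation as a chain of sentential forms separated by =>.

S=>(S)=>((S))=>(((S)))=>((((S))))=>(((((S)))))=>((((((S))))))=>((((((()))))))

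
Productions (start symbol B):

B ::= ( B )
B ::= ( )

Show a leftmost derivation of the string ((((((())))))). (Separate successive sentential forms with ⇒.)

B ⇒ (B) ⇒ ((B)) ⇒ (((B))) ⇒ ((((B)))) ⇒ (((((B))))) ⇒ ((((((B)))))) ⇒ ((((((()))))))

B ⇒ (B)   [B ::= ( B )]
(B) ⇒ ((B))   [B ::= ( B )]
((B)) ⇒ (((B)))   [B ::= ( B )]
(((B))) ⇒ ((((B))))   [B ::= ( B )]
((((B)))) ⇒ (((((B)))))   [B ::= ( B )]
(((((B))))) ⇒ ((((((B))))))   [B ::= ( B )]
((((((B)))))) ⇒ ((((((()))))))   [B ::= ( )]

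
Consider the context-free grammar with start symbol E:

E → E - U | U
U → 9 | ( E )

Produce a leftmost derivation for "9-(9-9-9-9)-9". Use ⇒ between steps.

E ⇒ E-U ⇒ E-U-U ⇒ U-U-U ⇒ 9-U-U ⇒ 9-(E)-U ⇒ 9-(E-U)-U ⇒ 9-(E-U-U)-U ⇒ 9-(E-U-U-U)-U ⇒ 9-(U-U-U-U)-U ⇒ 9-(9-U-U-U)-U ⇒ 9-(9-9-U-U)-U ⇒ 9-(9-9-9-U)-U ⇒ 9-(9-9-9-9)-U ⇒ 9-(9-9-9-9)-9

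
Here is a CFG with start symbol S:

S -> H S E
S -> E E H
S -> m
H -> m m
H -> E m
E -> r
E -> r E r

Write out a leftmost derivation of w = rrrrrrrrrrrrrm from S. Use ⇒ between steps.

S ⇒ EEH ⇒ rErEH ⇒ rrErrEH ⇒ rrrrrEH ⇒ rrrrrrErH ⇒ rrrrrrrrH ⇒ rrrrrrrrEm ⇒ rrrrrrrrrErm ⇒ rrrrrrrrrrErrm ⇒ rrrrrrrrrrrrrm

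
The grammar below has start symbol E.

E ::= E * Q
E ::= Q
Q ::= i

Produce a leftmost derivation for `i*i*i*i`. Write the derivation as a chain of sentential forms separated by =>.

E=>E*Q=>E*Q*Q=>E*Q*Q*Q=>Q*Q*Q*Q=>i*Q*Q*Q=>i*i*Q*Q=>i*i*i*Q=>i*i*i*i

E => E*Q   [E ::= E * Q]
E*Q => E*Q*Q   [E ::= E * Q]
E*Q*Q => E*Q*Q*Q   [E ::= E * Q]
E*Q*Q*Q => Q*Q*Q*Q   [E ::= Q]
Q*Q*Q*Q => i*Q*Q*Q   [Q ::= i]
i*Q*Q*Q => i*i*Q*Q   [Q ::= i]
i*i*Q*Q => i*i*i*Q   [Q ::= i]
i*i*i*Q => i*i*i*i   [Q ::= i]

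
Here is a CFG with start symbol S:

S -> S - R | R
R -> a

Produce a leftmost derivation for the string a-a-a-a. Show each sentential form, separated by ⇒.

S ⇒ S-R ⇒ S-R-R ⇒ S-R-R-R ⇒ R-R-R-R ⇒ a-R-R-R ⇒ a-a-R-R ⇒ a-a-a-R ⇒ a-a-a-a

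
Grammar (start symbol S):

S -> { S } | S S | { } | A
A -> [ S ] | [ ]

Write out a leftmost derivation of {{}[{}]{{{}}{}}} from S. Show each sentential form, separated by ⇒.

S ⇒ {S}   [S -> { S }]
{S} ⇒ {SS}   [S -> S S]
{SS} ⇒ {{}S}   [S -> { }]
{{}S} ⇒ {{}SS}   [S -> S S]
{{}SS} ⇒ {{}AS}   [S -> A]
{{}AS} ⇒ {{}[S]S}   [A -> [ S ]]
{{}[S]S} ⇒ {{}[{}]S}   [S -> { }]
{{}[{}]S} ⇒ {{}[{}]{S}}   [S -> { S }]
{{}[{}]{S}} ⇒ {{}[{}]{SS}}   [S -> S S]
{{}[{}]{SS}} ⇒ {{}[{}]{{S}S}}   [S -> { S }]
{{}[{}]{{S}S}} ⇒ {{}[{}]{{{}}S}}   [S -> { }]
{{}[{}]{{{}}S}} ⇒ {{}[{}]{{{}}{}}}   [S -> { }]

S ⇒ {S} ⇒ {SS} ⇒ {{}S} ⇒ {{}SS} ⇒ {{}AS} ⇒ {{}[S]S} ⇒ {{}[{}]S} ⇒ {{}[{}]{S}} ⇒ {{}[{}]{SS}} ⇒ {{}[{}]{{S}S}} ⇒ {{}[{}]{{{}}S}} ⇒ {{}[{}]{{{}}{}}}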